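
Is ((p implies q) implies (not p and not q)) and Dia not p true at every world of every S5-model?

No, not valid

Tableau for the negation not (((p implies q) implies (not p and not q)) and Dia not p):
1. not (((p implies q) implies (not p and not q)) and Dia not p), w0
2. not Dia not p, w0   [neg-and-rule on 1 (branches; this branch)]
3. p, w0   [neg-Dia-rule on 2 via w0Rw0]
Accessibility: w0Rw0
The negation has an open branch (countermodel exists).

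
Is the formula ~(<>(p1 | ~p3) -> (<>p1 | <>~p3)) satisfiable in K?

1. ~(<>(p1 | ~p3) -> (<>p1 | <>~p3)), u
2. <>(p1 | ~p3), u   [~->-rule on 1]
3. ~(<>p1 | <>~p3), u   [~->-rule on 1]
4. ~<>p1, u   [~|-rule on 3]
5. ~<>~p3, u   [~|-rule on 3]
6. p1 | ~p3, v   [<>-rule on 2: fresh world v, uRv]
7. ~p1, v   [~<>-rule on 4 via uRv]
8. p3, v   [~<>-rule on 5 via uRv]
9. ~p3, v   [|-rule on 6 (branches; this branch)]
Accessibility: uRv
Branch closes: p3 and ~p3 both at v.
Every branch closes; the branch above is one of them.

No, unsatisfiable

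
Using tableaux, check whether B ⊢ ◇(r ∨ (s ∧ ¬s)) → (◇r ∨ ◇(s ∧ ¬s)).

Tableau for the negation ¬(◇(r ∨ (s ∧ ¬s)) → (◇r ∨ ◇(s ∧ ¬s))):
1. ¬(◇(r ∨ (s ∧ ¬s)) → (◇r ∨ ◇(s ∧ ¬s))), 0
2. ◇(r ∨ (s ∧ ¬s)), 0   [¬→-rule on 1]
3. ¬(◇r ∨ ◇(s ∧ ¬s)), 0   [¬→-rule on 1]
4. ¬◇r, 0   [¬∨-rule on 3]
5. ¬◇(s ∧ ¬s), 0   [¬∨-rule on 3]
6. ¬r, 0   [¬◇-rule on 4 via 0R0]
7. ¬(s ∧ ¬s), 0   [¬◇-rule on 5 via 0R0]
8. s, 0   [¬∧-rule on 7 (branches; this branch)]
9. r ∨ (s ∧ ¬s), 1   [◇-rule on 2: fresh world 1, 0R1]
10. ¬r, 1   [¬◇-rule on 4 via 0R1]
11. ¬(s ∧ ¬s), 1   [¬◇-rule on 5 via 0R1]
12. s ∧ ¬s, 1   [∨-rule on 9 (branches; this branch)]
13. s, 1   [∧-rule on 12]
14. ¬s, 1   [∧-rule on 12]
Accessibility: 0R0, 0R1, 1R0, 1R1
Branch closes: s and ¬s both at 1.
Every branch of the negation's tableau closes; the branch above is one of them.

Valid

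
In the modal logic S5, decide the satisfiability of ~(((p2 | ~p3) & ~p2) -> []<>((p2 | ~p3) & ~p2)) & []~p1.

Unsatisfiable

1. ~(((p2 | ~p3) & ~p2) -> []<>((p2 | ~p3) & ~p2)) & []~p1, 0
2. ~(((p2 | ~p3) & ~p2) -> []<>((p2 | ~p3) & ~p2)), 0   [&-rule on 1]
3. []~p1, 0   [&-rule on 1]
4. (p2 | ~p3) & ~p2, 0   [~->-rule on 2]
5. ~[]<>((p2 | ~p3) & ~p2), 0   [~->-rule on 2]
6. p2 | ~p3, 0   [&-rule on 4]
7. ~p2, 0   [&-rule on 4]
8. ~p1, 0   [[]-rule on 3 via 0R0]
9. ~p3, 0   [|-rule on 6 (branches; this branch)]
10. ~<>((p2 | ~p3) & ~p2), 1   [~[]-rule on 5: fresh world 1, 0R1]
11. ~p1, 1   [[]-rule on 3 via 0R1]
12. ~((p2 | ~p3) & ~p2), 0   [~<>-rule on 10 via 1R0]
13. ~((p2 | ~p3) & ~p2), 1   [~<>-rule on 10 via 1R1]
14. ~(p2 | ~p3), 0   [~&-rule on 12 (branches; this branch)]
15. p3, 0   [~|-rule on 14]
Accessibility: 0R0, 0R1, 1R0, 1R1
Branch closes: p3 and ~p3 both at 0.
All branches of the tableau close; one closing branch shown above.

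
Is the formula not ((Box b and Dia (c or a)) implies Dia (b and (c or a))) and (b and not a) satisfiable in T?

Unsatisfiable (every branch closes)

1. not ((Box b and Dia (c or a)) implies Dia (b and (c or a))) and (b and not a), 0
2. not ((Box b and Dia (c or a)) implies Dia (b and (c or a))), 0
3. b and not a, 0
4. Box b and Dia (c or a), 0
5. not Dia (b and (c or a)), 0
6. b, 0
7. not a, 0
8. Box b, 0
9. Dia (c or a), 0
10. not (b and (c or a)), 0
11. not (c or a), 0
12. not c, 0
13. c or a, 1
14. not (b and (c or a)), 1
15. b, 1
16. a, 1
17. not (c or a), 1
18. not c, 1
19. not a, 1
Accessibility: 0R0, 0R1, 1R1
Branch closes: a and not a both at 1.
All branches of the tableau close; one closing branch shown above.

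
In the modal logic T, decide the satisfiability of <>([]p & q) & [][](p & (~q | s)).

Yes, satisfiable

1. <>([]p & q) & [][](p & (~q | s)), w0
2. <>([]p & q), w0
3. [][](p & (~q | s)), w0
4. [](p & (~q | s)), w0
5. p & (~q | s), w0
6. p, w0
7. ~q | s, w0
8. s, w0
9. []p & q, w1
10. []p, w1
11. q, w1
12. [](p & (~q | s)), w1
13. p & (~q | s), w1
14. p, w1
15. ~q | s, w1
16. s, w1
Accessibility: w0Rw0, w0Rw1, w1Rw1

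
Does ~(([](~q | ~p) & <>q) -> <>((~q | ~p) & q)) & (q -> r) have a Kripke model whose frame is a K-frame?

1. ~(([](~q | ~p) & <>q) -> <>((~q | ~p) & q)) & (q -> r), w0
2. ~(([](~q | ~p) & <>q) -> <>((~q | ~p) & q)), w0   [&-rule on 1]
3. q -> r, w0   [&-rule on 1]
4. [](~q | ~p) & <>q, w0   [~->-rule on 2]
5. ~<>((~q | ~p) & q), w0   [~->-rule on 2]
6. [](~q | ~p), w0   [&-rule on 4]
7. <>q, w0   [&-rule on 4]
8. r, w0   [->-rule on 3 (branches; this branch)]
9. q, w1   [<>-rule on 7: fresh world w1, w0Rw1]
10. ~((~q | ~p) & q), w1   [~<>-rule on 5 via w0Rw1]
11. ~q | ~p, w1   [[]-rule on 6 via w0Rw1]
12. ~(~q | ~p), w1   [~&-rule on 10 (branches; this branch)]
13. p, w1   [~|-rule on 12]
14. ~p, w1   [|-rule on 11 (branches; this branch)]
Accessibility: w0Rw1
Branch closes: p and ~p both at w1.
Every branch closes; the branch above is one of them.

Unsatisfiable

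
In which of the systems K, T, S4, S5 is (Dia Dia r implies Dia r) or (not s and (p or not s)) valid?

T-tableau for the negation not ((Dia Dia r implies Dia r) or (not s and (p or not s))):
1. not ((Dia Dia r implies Dia r) or (not s and (p or not s))), u
2. not (Dia Dia r implies Dia r), u
3. not (not s and (p or not s)), u
4. Dia Dia r, u
5. not Dia r, u
6. not r, u
7. not (p or not s), u
8. not p, u
9. s, u
10. Dia r, v
11. not r, v
12. r, w
Accessibility: uRu, uRv, vRv, vRw, wRw
Complete open branch: countermodel on a T-frame, so not valid in T, nor in K (the same frame is also a K-frame).
S4-tableau for the negation not ((Dia Dia r implies Dia r) or (not s and (p or not s))):
1. not ((Dia Dia r implies Dia r) or (not s and (p or not s))), u
2. not (Dia Dia r implies Dia r), u
3. not (not s and (p or not s)), u
4. Dia Dia r, u
5. not Dia r, u
6. not r, u
7. not (p or not s), u
8. not p, u
9. s, u
10. Dia r, v
11. not r, v
12. r, w
13. not r, w
Accessibility: uRu, uRv, uRw, vRv, vRw, wRw
Branch closes: r and not r both at w.
Every branch closes (one shown): valid in S4, hence also in S5 (every theorem of S4 is a theorem of S5).

S4, S5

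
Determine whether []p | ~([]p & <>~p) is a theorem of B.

Tableau for the negation ~([]p | ~([]p & <>~p)):
1. ~([]p | ~([]p & <>~p)), 0
2. ~[]p, 0
3. []p & <>~p, 0
4. []p, 0
5. <>~p, 0
6. p, 0
7. ~p, 1
8. p, 1
Accessibility: 0R0, 0R1, 1R0, 1R1
Branch closes: p and ~p both at 1.
Every branch of the negation's tableau closes; the branch above is one of them.

Valid in B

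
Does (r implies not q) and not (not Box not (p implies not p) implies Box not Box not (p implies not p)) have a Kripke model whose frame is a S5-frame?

1. (r implies not q) and not (not Box not (p implies not p) implies Box not Box not (p implies not p)), 0
2. r implies not q, 0   [and-rule on 1]
3. not (not Box not (p implies not p) implies Box not Box not (p implies not p)), 0   [and-rule on 1]
4. not Box not (p implies not p), 0   [neg-implies-rule on 3]
5. not Box not Box not (p implies not p), 0   [neg-implies-rule on 3]
6. not q, 0   [implies-rule on 2 (branches; this branch)]
7. p implies not p, 1   [neg-Box-rule on 4: fresh world 1, 0R1]
8. not p, 1   [implies-rule on 7 (branches; this branch)]
9. Box not (p implies not p), 2   [neg-Box-rule on 5: fresh world 2, 0R2]
10. not (p implies not p), 0   [Box-rule on 9 via 2R0]
11. p, 0   [neg-implies-rule on 10]
12. not (p implies not p), 1   [Box-rule on 9 via 2R1]
13. p, 1   [neg-implies-rule on 12]
Accessibility: 0R0, 0R1, 0R2, 1R0, 1R1, 1R2, 2R0, 2R1, 2R2
Branch closes: p and not p both at 1.
Every branch closes; the branch above is one of them.

No, unsatisfiable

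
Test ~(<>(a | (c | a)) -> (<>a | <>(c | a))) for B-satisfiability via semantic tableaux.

Unsatisfiable

1. ~(<>(a | (c | a)) -> (<>a | <>(c | a))), w0
2. <>(a | (c | a)), w0
3. ~(<>a | <>(c | a)), w0
4. ~<>a, w0
5. ~<>(c | a), w0
6. ~a, w0
7. ~(c | a), w0
8. ~c, w0
9. a | (c | a), w1
10. ~a, w1
11. ~(c | a), w1
12. ~c, w1
13. c | a, w1
14. a, w1
Accessibility: w0Rw0, w0Rw1, w1Rw0, w1Rw1
Branch closes: a and ~a both at w1.
All branches of the tableau close; one closing branch shown above.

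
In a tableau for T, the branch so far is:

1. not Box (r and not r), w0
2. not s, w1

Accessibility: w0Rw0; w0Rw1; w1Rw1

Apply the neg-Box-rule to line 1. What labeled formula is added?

a fresh world w2 with w0Rw2, and not (r and not r) at w2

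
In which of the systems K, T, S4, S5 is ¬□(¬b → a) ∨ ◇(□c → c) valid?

T, S4, S5

K-tableau for the negation ¬(¬□(¬b → a) ∨ ◇(□c → c)):
1. ¬(¬□(¬b → a) ∨ ◇(□c → c)), 0
2. □(¬b → a), 0   [¬∨-rule on 1]
3. ¬◇(□c → c), 0   [¬∨-rule on 1]
Complete open branch: countermodel on a K-frame, so not valid in K.
T-tableau for the negation ¬(¬□(¬b → a) ∨ ◇(□c → c)):
1. ¬(¬□(¬b → a) ∨ ◇(□c → c)), 0
2. □(¬b → a), 0   [¬∨-rule on 1]
3. ¬◇(□c → c), 0   [¬∨-rule on 1]
4. ¬b → a, 0   [□-rule on 2 via 0R0]
5. ¬(□c → c), 0   [¬◇-rule on 3 via 0R0]
6. □c, 0   [¬→-rule on 5]
7. ¬c, 0   [¬→-rule on 5]
8. c, 0   [□-rule on 6 via 0R0]
Accessibility: 0R0
Branch closes: c and ¬c both at 0.
Every branch closes (one shown): valid in T, hence also in S4, S5 (every theorem of T is a theorem of S4 and S5).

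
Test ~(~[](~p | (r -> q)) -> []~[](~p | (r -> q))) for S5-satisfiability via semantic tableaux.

No, unsatisfiable

1. ~(~[](~p | (r -> q)) -> []~[](~p | (r -> q))), w0
2. ~[](~p | (r -> q)), w0
3. ~[]~[](~p | (r -> q)), w0
4. ~(~p | (r -> q)), w1
5. p, w1
6. ~(r -> q), w1
7. r, w1
8. ~q, w1
9. [](~p | (r -> q)), w2
10. ~p | (r -> q), w0
11. ~p | (r -> q), w1
12. ~p | (r -> q), w2
13. r -> q, w0
14. r -> q, w1
15. r -> q, w2
16. q, w0
17. q, w1
Accessibility: w0Rw0, w0Rw1, w0Rw2, w1Rw0, w1Rw1, w1Rw2, w2Rw0, w2Rw1, w2Rw2
Branch closes: q and ~q both at w1.
Every branch closes; the branch above is one of them.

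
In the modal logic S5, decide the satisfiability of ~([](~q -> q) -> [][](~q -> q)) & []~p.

Unsatisfiable (every branch closes)

1. ~([](~q -> q) -> [][](~q -> q)) & []~p, w0
2. ~([](~q -> q) -> [][](~q -> q)), w0
3. []~p, w0
4. [](~q -> q), w0
5. ~[][](~q -> q), w0
6. ~p, w0
7. ~q -> q, w0
8. q, w0
9. ~[](~q -> q), w1
10. ~p, w1
11. ~q -> q, w1
12. q, w1
13. ~(~q -> q), w2
14. ~q, w2
15. ~p, w2
16. ~q -> q, w2
17. q, w2
Accessibility: w0Rw0, w0Rw1, w0Rw2, w1Rw0, w1Rw1, w1Rw2, w2Rw0, w2Rw1, w2Rw2
Branch closes: q and ~q both at w2.
Every branch closes; the branch above is one of them.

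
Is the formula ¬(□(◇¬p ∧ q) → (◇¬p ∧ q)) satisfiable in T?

Unsatisfiable (every branch closes)

1. ¬(□(◇¬p ∧ q) → (◇¬p ∧ q)), 0
2. □(◇¬p ∧ q), 0   [¬→-rule on 1]
3. ¬(◇¬p ∧ q), 0   [¬→-rule on 1]
4. ◇¬p ∧ q, 0   [□-rule on 2 via 0R0]
5. ◇¬p, 0   [∧-rule on 4]
6. q, 0   [∧-rule on 4]
7. ¬◇¬p, 0   [¬∧-rule on 3 (branches; this branch)]
8. p, 0   [¬◇-rule on 7 via 0R0]
9. ¬p, 1   [◇-rule on 5: fresh world 1, 0R1]
10. ◇¬p ∧ q, 1   [□-rule on 2 via 0R1]
11. ◇¬p, 1   [∧-rule on 10]
12. q, 1   [∧-rule on 10]
13. p, 1   [¬◇-rule on 7 via 0R1]
Accessibility: 0R0, 0R1, 1R1
Branch closes: p and ¬p both at 1.
(One branch shown.) All branches close.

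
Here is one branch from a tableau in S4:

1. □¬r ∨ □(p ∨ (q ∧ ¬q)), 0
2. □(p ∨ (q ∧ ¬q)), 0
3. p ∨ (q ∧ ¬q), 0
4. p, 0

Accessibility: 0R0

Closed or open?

No world carries both an atom and its negation.

Open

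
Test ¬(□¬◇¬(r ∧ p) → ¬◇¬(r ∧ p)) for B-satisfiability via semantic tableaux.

1. ¬(□¬◇¬(r ∧ p) → ¬◇¬(r ∧ p)), u
2. □¬◇¬(r ∧ p), u   [¬→-rule on 1]
3. ◇¬(r ∧ p), u   [¬→-rule on 1]
4. ¬◇¬(r ∧ p), u   [□-rule on 2 via uRu]
5. r ∧ p, u   [¬◇-rule on 4 via uRu]
6. r, u   [∧-rule on 5]
7. p, u   [∧-rule on 5]
8. ¬(r ∧ p), v   [◇-rule on 3: fresh world v, uRv]
9. ¬◇¬(r ∧ p), v   [□-rule on 2 via uRv]
10. r ∧ p, v   [¬◇-rule on 4 via uRv]
11. r, v   [∧-rule on 10]
12. p, v   [∧-rule on 10]
13. ¬p, v   [¬∧-rule on 8 (branches; this branch)]
Accessibility: uRu, uRv, vRu, vRv
Branch closes: p and ¬p both at v.
(One branch shown.) All branches close.

Unsatisfiable (every branch closes)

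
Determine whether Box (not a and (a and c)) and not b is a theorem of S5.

Not valid

Tableau for the negation not (Box (not a and (a and c)) and not b):
1. not (Box (not a and (a and c)) and not b), u
2. b, u
Accessibility: uRu
The negation has an open branch (countermodel exists).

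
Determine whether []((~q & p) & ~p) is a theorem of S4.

Tableau for the negation ~[]((~q & p) & ~p):
1. ~[]((~q & p) & ~p), w0
2. ~((~q & p) & ~p), w1   [~[]-rule on 1: fresh world w1, w0Rw1]
3. p, w1   [~&-rule on 2 (branches; this branch)]
Accessibility: w0Rw0, w0Rw1, w1Rw1
The negation has an open branch (countermodel exists).

No, not valid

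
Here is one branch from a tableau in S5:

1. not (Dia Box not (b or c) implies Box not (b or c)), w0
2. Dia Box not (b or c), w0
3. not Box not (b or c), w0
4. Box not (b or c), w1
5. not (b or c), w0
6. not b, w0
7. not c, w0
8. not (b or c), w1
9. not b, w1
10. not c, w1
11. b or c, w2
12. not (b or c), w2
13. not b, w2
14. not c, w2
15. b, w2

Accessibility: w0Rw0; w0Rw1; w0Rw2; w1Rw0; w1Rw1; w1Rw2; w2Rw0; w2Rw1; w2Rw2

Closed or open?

Both b and not b appear at w2.

Yes, closed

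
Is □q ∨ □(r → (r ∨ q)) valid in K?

Yes, valid

Tableau for the negation ¬(□q ∨ □(r → (r ∨ q))):
1. ¬(□q ∨ □(r → (r ∨ q))), 0
2. ¬□q, 0
3. ¬□(r → (r ∨ q)), 0
4. ¬q, 1
5. ¬(r → (r ∨ q)), 2
6. r, 2
7. ¬(r ∨ q), 2
8. ¬r, 2
9. ¬q, 2
Accessibility: 0R1, 0R2
Branch closes: r and ¬r both at 2.
Every branch of the negation's tableau closes; the branch above is one of them.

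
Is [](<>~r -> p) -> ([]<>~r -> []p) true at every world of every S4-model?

Yes, valid

Tableau for the negation ~([](<>~r -> p) -> ([]<>~r -> []p)):
1. ~([](<>~r -> p) -> ([]<>~r -> []p)), w0
2. [](<>~r -> p), w0   [~->-rule on 1]
3. ~([]<>~r -> []p), w0   [~->-rule on 1]
4. []<>~r, w0   [~->-rule on 3]
5. ~[]p, w0   [~->-rule on 3]
6. <>~r -> p, w0   [[]-rule on 2 via w0Rw0]
7. <>~r, w0   [[]-rule on 4 via w0Rw0]
8. p, w0   [->-rule on 6 (branches; this branch)]
9. ~p, w1   [~[]-rule on 5: fresh world w1, w0Rw1]
10. <>~r -> p, w1   [[]-rule on 2 via w0Rw1]
11. <>~r, w1   [[]-rule on 4 via w0Rw1]
12. ~<>~r, w1   [->-rule on 10 (branches; this branch)]
13. r, w1   [~<>-rule on 12 via w1Rw1]
14. ~r, w2   [<>-rule on 7: fresh world w2, w0Rw2]
15. <>~r -> p, w2   [[]-rule on 2 via w0Rw2]
16. <>~r, w2   [[]-rule on 4 via w0Rw2]
17. p, w2   [->-rule on 15 (branches; this branch)]
18. ~r, w3   [<>-rule on 11: fresh world w3, w1Rw3]
19. <>~r -> p, w3   [[]-rule on 2 via w0Rw3]
20. <>~r, w3   [[]-rule on 4 via w0Rw3]
21. r, w3   [~<>-rule on 12 via w1Rw3]
Accessibility: w0Rw0, w0Rw1, w0Rw2, w0Rw3, w1Rw1, w1Rw3, w2Rw2, w3Rw3
Branch closes: r and ~r both at w3.
All branches of the negation close; one closing branch shown above.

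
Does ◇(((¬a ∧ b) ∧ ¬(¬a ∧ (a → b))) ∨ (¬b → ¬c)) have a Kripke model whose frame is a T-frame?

Satisfiable

1. ◇(((¬a ∧ b) ∧ ¬(¬a ∧ (a → b))) ∨ (¬b → ¬c)), u
2. ((¬a ∧ b) ∧ ¬(¬a ∧ (a → b))) ∨ (¬b → ¬c), v
3. ¬b → ¬c, v
4. ¬c, v
Accessibility: uRu, uRv, vRv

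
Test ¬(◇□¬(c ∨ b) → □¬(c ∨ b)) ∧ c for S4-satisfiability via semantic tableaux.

Satisfiable

1. ¬(◇□¬(c ∨ b) → □¬(c ∨ b)) ∧ c, w0
2. ¬(◇□¬(c ∨ b) → □¬(c ∨ b)), w0
3. c, w0
4. ◇□¬(c ∨ b), w0
5. ¬□¬(c ∨ b), w0
6. □¬(c ∨ b), w1
7. ¬(c ∨ b), w1
8. ¬c, w1
9. ¬b, w1
10. c ∨ b, w2
11. b, w2
Accessibility: w0Rw0, w0Rw1, w0Rw2, w1Rw1, w2Rw2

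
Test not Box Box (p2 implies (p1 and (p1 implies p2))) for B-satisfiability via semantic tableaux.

1. not Box Box (p2 implies (p1 and (p1 implies p2))), w0
2. not Box (p2 implies (p1 and (p1 implies p2))), w1
3. not (p2 implies (p1 and (p1 implies p2))), w2
4. p2, w2
5. not (p1 and (p1 implies p2)), w2
6. not p1, w2
Accessibility: w0Rw0, w0Rw1, w1Rw0, w1Rw1, w1Rw2, w2Rw1, w2Rw2

Satisfiable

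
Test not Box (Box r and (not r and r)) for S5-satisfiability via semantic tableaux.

1. not Box (Box r and (not r and r)), 0
2. not (Box r and (not r and r)), 1
3. not (not r and r), 1
4. not r, 1
Accessibility: 0R0, 0R1, 1R0, 1R1

Satisfiable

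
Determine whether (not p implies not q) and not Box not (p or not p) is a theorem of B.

Tableau for the negation not ((not p implies not q) and not Box not (p or not p)):
1. not ((not p implies not q) and not Box not (p or not p)), w0
2. not (not p implies not q), w0   [neg-and-rule on 1 (branches; this branch)]
3. not p, w0   [neg-implies-rule on 2]
4. q, w0   [neg-implies-rule on 2]
Accessibility: w0Rw0
The negation has an open branch (countermodel exists).

Invalid (countermodel exists)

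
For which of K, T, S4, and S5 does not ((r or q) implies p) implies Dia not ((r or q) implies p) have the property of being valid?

K-tableau for the negation not (not ((r or q) implies p) implies Dia not ((r or q) implies p)):
1. not (not ((r or q) implies p) implies Dia not ((r or q) implies p)), 0
2. not ((r or q) implies p), 0
3. not Dia not ((r or q) implies p), 0
4. r or q, 0
5. not p, 0
6. q, 0
Complete open branch: countermodel on a K-frame, so not valid in K.
T-tableau for the negation not (not ((r or q) implies p) implies Dia not ((r or q) implies p)):
1. not (not ((r or q) implies p) implies Dia not ((r or q) implies p)), 0
2. not ((r or q) implies p), 0
3. not Dia not ((r or q) implies p), 0
4. r or q, 0
5. not p, 0
6. (r or q) implies p, 0
7. q, 0
8. not (r or q), 0
9. not r, 0
10. not q, 0
Accessibility: 0R0
Branch closes: q and not q both at 0.
Every branch closes (one shown): valid in T, hence also in S4, S5 (every theorem of T is a theorem of S4 and S5).

T, S4, S5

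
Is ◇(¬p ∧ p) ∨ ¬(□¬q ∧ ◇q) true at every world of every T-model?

Tableau for the negation ¬(◇(¬p ∧ p) ∨ ¬(□¬q ∧ ◇q)):
1. ¬(◇(¬p ∧ p) ∨ ¬(□¬q ∧ ◇q)), 0
2. ¬◇(¬p ∧ p), 0
3. □¬q ∧ ◇q, 0
4. □¬q, 0
5. ◇q, 0
6. ¬(¬p ∧ p), 0
7. ¬q, 0
8. ¬p, 0
9. q, 1
10. ¬(¬p ∧ p), 1
11. ¬q, 1
Accessibility: 0R0, 0R1, 1R1
Branch closes: q and ¬q both at 1.
All branches of the negation close; one closing branch shown above.

Valid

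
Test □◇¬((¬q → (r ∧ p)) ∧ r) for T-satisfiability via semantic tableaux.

1. □◇¬((¬q → (r ∧ p)) ∧ r), u
2. ◇¬((¬q → (r ∧ p)) ∧ r), u
3. ¬((¬q → (r ∧ p)) ∧ r), v
4. ◇¬((¬q → (r ∧ p)) ∧ r), v
5. ¬r, v
6. ¬((¬q → (r ∧ p)) ∧ r), w
7. ¬r, w
Accessibility: uRu, uRv, vRv, vRw, wRw

Satisfiable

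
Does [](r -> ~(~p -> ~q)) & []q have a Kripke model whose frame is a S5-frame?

1. [](r -> ~(~p -> ~q)) & []q, u
2. [](r -> ~(~p -> ~q)), u
3. []q, u
4. r -> ~(~p -> ~q), u
5. q, u
6. ~(~p -> ~q), u
7. ~p, u
Accessibility: uRu

Yes, satisfiable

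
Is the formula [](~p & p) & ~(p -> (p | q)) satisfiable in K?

Unsatisfiable

1. [](~p & p) & ~(p -> (p | q)), u
2. [](~p & p), u
3. ~(p -> (p | q)), u
4. p, u
5. ~(p | q), u
6. ~p, u
7. ~q, u
Branch closes: p and ~p both at u.
(One branch shown.) All branches close.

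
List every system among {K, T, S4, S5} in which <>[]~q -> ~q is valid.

S5

S5-tableau for the negation ~(<>[]~q -> ~q):
1. ~(<>[]~q -> ~q), w0
2. <>[]~q, w0
3. q, w0
4. []~q, w1
5. ~q, w0
Accessibility: w0Rw0, w0Rw1, w1Rw0, w1Rw1
Branch closes: q and ~q both at w0.
Every branch closes (one shown): valid in S5.
S4-tableau for the negation ~(<>[]~q -> ~q):
1. ~(<>[]~q -> ~q), w0
2. <>[]~q, w0
3. q, w0
4. []~q, w1
5. ~q, w1
Accessibility: w0Rw0, w0Rw1, w1Rw1
Complete open branch: countermodel on an S4-frame, so not valid in S4, nor in K, T (the same frame is also a K-frame and a T-frame).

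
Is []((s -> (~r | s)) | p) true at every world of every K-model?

Yes, valid

Tableau for the negation ~[]((s -> (~r | s)) | p):
1. ~[]((s -> (~r | s)) | p), 0
2. ~((s -> (~r | s)) | p), 1
3. ~(s -> (~r | s)), 1
4. ~p, 1
5. s, 1
6. ~(~r | s), 1
7. r, 1
8. ~s, 1
Accessibility: 0R1
Branch closes: s and ~s both at 1.
Every branch of the negation's tableau closes; the branch above is one of them.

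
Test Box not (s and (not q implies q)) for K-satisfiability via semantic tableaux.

Satisfiable (open branch found)

1. Box not (s and (not q implies q)), w0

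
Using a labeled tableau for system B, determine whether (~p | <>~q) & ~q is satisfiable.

1. (~p | <>~q) & ~q, u
2. ~p | <>~q, u   [&-rule on 1]
3. ~q, u   [&-rule on 1]
4. <>~q, u   [|-rule on 2 (branches; this branch)]
5. ~q, v   [<>-rule on 4: fresh world v, uRv]
Accessibility: uRu, uRv, vRu, vRv

Yes, satisfiable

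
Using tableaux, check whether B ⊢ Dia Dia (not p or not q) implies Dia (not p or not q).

Tableau for the negation not (Dia Dia (not p or not q) implies Dia (not p or not q)):
1. not (Dia Dia (not p or not q) implies Dia (not p or not q)), 0
2. Dia Dia (not p or not q), 0
3. not Dia (not p or not q), 0
4. not (not p or not q), 0
5. p, 0
6. q, 0
7. Dia (not p or not q), 1
8. not (not p or not q), 1
9. p, 1
10. q, 1
11. not p or not q, 2
12. not q, 2
Accessibility: 0R0, 0R1, 1R0, 1R1, 1R2, 2R1, 2R2
The negation has an open branch (countermodel exists).

Invalid (countermodel exists)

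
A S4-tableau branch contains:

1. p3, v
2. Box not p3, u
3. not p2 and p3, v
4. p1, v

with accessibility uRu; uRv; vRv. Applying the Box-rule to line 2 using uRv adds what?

not p3, v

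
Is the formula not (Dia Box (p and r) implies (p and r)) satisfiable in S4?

1. not (Dia Box (p and r) implies (p and r)), 0
2. Dia Box (p and r), 0
3. not (p and r), 0
4. not r, 0
5. Box (p and r), 1
6. p and r, 1
7. p, 1
8. r, 1
Accessibility: 0R0, 0R1, 1R1

Satisfiable (open branch found)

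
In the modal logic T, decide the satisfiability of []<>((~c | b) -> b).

Satisfiable (open branch found)

1. []<>((~c | b) -> b), w0
2. <>((~c | b) -> b), w0
3. (~c | b) -> b, w1
4. <>((~c | b) -> b), w1
5. b, w1
6. (~c | b) -> b, w2
7. b, w2
Accessibility: w0Rw0, w0Rw1, w1Rw1, w1Rw2, w2Rw2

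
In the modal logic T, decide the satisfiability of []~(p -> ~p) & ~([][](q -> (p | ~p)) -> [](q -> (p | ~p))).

1. []~(p -> ~p) & ~([][](q -> (p | ~p)) -> [](q -> (p | ~p))), u
2. []~(p -> ~p), u
3. ~([][](q -> (p | ~p)) -> [](q -> (p | ~p))), u
4. [][](q -> (p | ~p)), u
5. ~[](q -> (p | ~p)), u
6. ~(p -> ~p), u
7. p, u
8. [](q -> (p | ~p)), u
9. q -> (p | ~p), u
10. p | ~p, u
11. ~(q -> (p | ~p)), v
12. q, v
13. ~(p | ~p), v
14. ~p, v
15. p, v
Accessibility: uRu, uRv, vRv
Branch closes: p and ~p both at v.
All branches of the tableau close; one closing branch shown above.

No, unsatisfiable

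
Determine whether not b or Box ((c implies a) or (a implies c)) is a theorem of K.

Tableau for the negation not (not b or Box ((c implies a) or (a implies c))):
1. not (not b or Box ((c implies a) or (a implies c))), u
2. b, u   [neg-or-rule on 1]
3. not Box ((c implies a) or (a implies c)), u   [neg-or-rule on 1]
4. not ((c implies a) or (a implies c)), v   [neg-Box-rule on 3: fresh world v, uRv]
5. not (c implies a), v   [neg-or-rule on 4]
6. not (a implies c), v   [neg-or-rule on 4]
7. c, v   [neg-implies-rule on 5]
8. not a, v   [neg-implies-rule on 5]
9. a, v   [neg-implies-rule on 6]
10. not c, v   [neg-implies-rule on 6]
Accessibility: uRv
Branch closes: a and not a both at v.
All branches of the negation close; one closing branch shown above.

Valid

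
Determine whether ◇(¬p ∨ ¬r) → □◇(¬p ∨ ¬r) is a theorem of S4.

No, not valid

Tableau for the negation ¬(◇(¬p ∨ ¬r) → □◇(¬p ∨ ¬r)):
1. ¬(◇(¬p ∨ ¬r) → □◇(¬p ∨ ¬r)), 0
2. ◇(¬p ∨ ¬r), 0
3. ¬□◇(¬p ∨ ¬r), 0
4. ¬p ∨ ¬r, 1
5. ¬r, 1
6. ¬◇(¬p ∨ ¬r), 2
7. ¬(¬p ∨ ¬r), 2
8. p, 2
9. r, 2
Accessibility: 0R0, 0R1, 0R2, 1R1, 2R2
The negation has an open branch (countermodel exists).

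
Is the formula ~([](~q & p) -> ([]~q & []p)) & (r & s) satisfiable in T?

1. ~([](~q & p) -> ([]~q & []p)) & (r & s), w0
2. ~([](~q & p) -> ([]~q & []p)), w0
3. r & s, w0
4. [](~q & p), w0
5. ~([]~q & []p), w0
6. r, w0
7. s, w0
8. ~q & p, w0
9. ~q, w0
10. p, w0
11. ~[]p, w0
12. ~p, w1
13. ~q & p, w1
14. ~q, w1
15. p, w1
Accessibility: w0Rw0, w0Rw1, w1Rw1
Branch closes: p and ~p both at w1.
(One branch shown.) All branches close.

Unsatisfiable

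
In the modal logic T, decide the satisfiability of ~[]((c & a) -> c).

Unsatisfiable

1. ~[]((c & a) -> c), 0
2. ~((c & a) -> c), 1   [~[]-rule on 1: fresh world 1, 0R1]
3. c & a, 1   [~->-rule on 2]
4. ~c, 1   [~->-rule on 2]
5. c, 1   [&-rule on 3]
6. a, 1   [&-rule on 3]
Accessibility: 0R0, 0R1, 1R1
Branch closes: c and ~c both at 1.
Every branch closes; the branch above is one of them.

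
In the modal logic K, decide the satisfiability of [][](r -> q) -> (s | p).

1. [][](r -> q) -> (s | p), 0
2. s | p, 0   [->-rule on 1 (branches; this branch)]
3. p, 0   [|-rule on 2 (branches; this branch)]

Satisfiable (open branch found)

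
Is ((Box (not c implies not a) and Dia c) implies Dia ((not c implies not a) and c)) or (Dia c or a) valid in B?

Tableau for the negation not (((Box (not c implies not a) and Dia c) implies Dia ((not c implies not a) and c)) or (Dia c or a)):
1. not (((Box (not c implies not a) and Dia c) implies Dia ((not c implies not a) and c)) or (Dia c or a)), w0
2. not ((Box (not c implies not a) and Dia c) implies Dia ((not c implies not a) and c)), w0
3. not (Dia c or a), w0
4. Box (not c implies not a) and Dia c, w0
5. not Dia ((not c implies not a) and c), w0
6. not Dia c, w0
7. not a, w0
8. Box (not c implies not a), w0
9. Dia c, w0
10. not ((not c implies not a) and c), w0
11. not c, w0
12. not c implies not a, w0
13. c, w1
14. not ((not c implies not a) and c), w1
15. not c, w1
Accessibility: w0Rw0, w0Rw1, w1Rw0, w1Rw1
Branch closes: c and not c both at w1.
Every branch of the negation's tableau closes; the branch above is one of them.

Valid in B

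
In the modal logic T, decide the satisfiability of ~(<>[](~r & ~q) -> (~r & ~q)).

1. ~(<>[](~r & ~q) -> (~r & ~q)), 0
2. <>[](~r & ~q), 0
3. ~(~r & ~q), 0
4. q, 0
5. [](~r & ~q), 1
6. ~r & ~q, 1
7. ~r, 1
8. ~q, 1
Accessibility: 0R0, 0R1, 1R1

Yes, satisfiable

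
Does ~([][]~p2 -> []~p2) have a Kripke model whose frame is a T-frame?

No, unsatisfiable

1. ~([][]~p2 -> []~p2), u
2. [][]~p2, u
3. ~[]~p2, u
4. []~p2, u
5. ~p2, u
6. p2, v
7. []~p2, v
8. ~p2, v
Accessibility: uRu, uRv, vRv
Branch closes: p2 and ~p2 both at v.
(One branch shown.) All branches close.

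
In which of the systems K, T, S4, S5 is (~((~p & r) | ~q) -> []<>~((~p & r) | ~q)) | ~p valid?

S5

S5-tableau for the negation ~((~((~p & r) | ~q) -> []<>~((~p & r) | ~q)) | ~p):
1. ~((~((~p & r) | ~q) -> []<>~((~p & r) | ~q)) | ~p), u
2. ~(~((~p & r) | ~q) -> []<>~((~p & r) | ~q)), u   [~|-rule on 1]
3. p, u   [~|-rule on 1]
4. ~((~p & r) | ~q), u   [~->-rule on 2]
5. ~[]<>~((~p & r) | ~q), u   [~->-rule on 2]
6. ~(~p & r), u   [~|-rule on 4]
7. q, u   [~|-rule on 4]
8. ~r, u   [~&-rule on 6 (branches; this branch)]
9. ~<>~((~p & r) | ~q), v   [~[]-rule on 5: fresh world v, uRv]
10. (~p & r) | ~q, u   [~<>-rule on 9 via vRu]
11. (~p & r) | ~q, v   [~<>-rule on 9 via vRv]
12. ~p & r, u   [|-rule on 10 (branches; this branch)]
13. ~p, u   [&-rule on 12]
14. r, u   [&-rule on 12]
Accessibility: uRu, uRv, vRu, vRv
Branch closes: p and ~p both at u.
Every branch closes (one shown): valid in S5.
S4-tableau for the negation ~((~((~p & r) | ~q) -> []<>~((~p & r) | ~q)) | ~p):
1. ~((~((~p & r) | ~q) -> []<>~((~p & r) | ~q)) | ~p), u
2. ~(~((~p & r) | ~q) -> []<>~((~p & r) | ~q)), u   [~|-rule on 1]
3. p, u   [~|-rule on 1]
4. ~((~p & r) | ~q), u   [~->-rule on 2]
5. ~[]<>~((~p & r) | ~q), u   [~->-rule on 2]
6. ~(~p & r), u   [~|-rule on 4]
7. q, u   [~|-rule on 4]
8. ~r, u   [~&-rule on 6 (branches; this branch)]
9. ~<>~((~p & r) | ~q), v   [~[]-rule on 5: fresh world v, uRv]
10. (~p & r) | ~q, v   [~<>-rule on 9 via vRv]
11. ~q, v   [|-rule on 10 (branches; this branch)]
Accessibility: uRu, uRv, vRv
Complete open branch: countermodel on an S4-frame, so not valid in S4, nor in K, T (the same frame is also a K-frame and a T-frame).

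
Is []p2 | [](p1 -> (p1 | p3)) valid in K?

Tableau for the negation ~([]p2 | [](p1 -> (p1 | p3))):
1. ~([]p2 | [](p1 -> (p1 | p3))), 0
2. ~[]p2, 0   [~|-rule on 1]
3. ~[](p1 -> (p1 | p3)), 0   [~|-rule on 1]
4. ~p2, 1   [~[]-rule on 2: fresh world 1, 0R1]
5. ~(p1 -> (p1 | p3)), 2   [~[]-rule on 3: fresh world 2, 0R2]
6. p1, 2   [~->-rule on 5]
7. ~(p1 | p3), 2   [~->-rule on 5]
8. ~p1, 2   [~|-rule on 7]
9. ~p3, 2   [~|-rule on 7]
Accessibility: 0R1, 0R2
Branch closes: p1 and ~p1 both at 2.
All branches of the negation close; one closing branch shown above.

Yes, valid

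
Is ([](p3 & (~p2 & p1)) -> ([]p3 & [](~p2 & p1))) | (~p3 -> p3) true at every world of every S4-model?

Yes, valid

Tableau for the negation ~(([](p3 & (~p2 & p1)) -> ([]p3 & [](~p2 & p1))) | (~p3 -> p3)):
1. ~(([](p3 & (~p2 & p1)) -> ([]p3 & [](~p2 & p1))) | (~p3 -> p3)), w0
2. ~([](p3 & (~p2 & p1)) -> ([]p3 & [](~p2 & p1))), w0   [~|-rule on 1]
3. ~(~p3 -> p3), w0   [~|-rule on 1]
4. [](p3 & (~p2 & p1)), w0   [~->-rule on 2]
5. ~([]p3 & [](~p2 & p1)), w0   [~->-rule on 2]
6. ~p3, w0   [~->-rule on 3]
7. p3 & (~p2 & p1), w0   [[]-rule on 4 via w0Rw0]
8. p3, w0   [&-rule on 7]
9. ~p2 & p1, w0   [&-rule on 7]
Accessibility: w0Rw0
Branch closes: p3 and ~p3 both at w0.
All branches of the negation close; one closing branch shown above.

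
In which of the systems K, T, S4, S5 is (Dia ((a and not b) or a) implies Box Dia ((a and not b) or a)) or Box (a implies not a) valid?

S5-tableau for the negation not ((Dia ((a and not b) or a) implies Box Dia ((a and not b) or a)) or Box (a implies not a)):
1. not ((Dia ((a and not b) or a) implies Box Dia ((a and not b) or a)) or Box (a implies not a)), w0
2. not (Dia ((a and not b) or a) implies Box Dia ((a and not b) or a)), w0
3. not Box (a implies not a), w0
4. Dia ((a and not b) or a), w0
5. not Box Dia ((a and not b) or a), w0
6. not (a implies not a), w1
7. a, w1
8. (a and not b) or a, w2
9. a and not b, w2
10. a, w2
11. not b, w2
12. not Dia ((a and not b) or a), w3
13. not ((a and not b) or a), w0
14. not (a and not b), w0
15. not a, w0
16. not ((a and not b) or a), w1
17. not (a and not b), w1
18. not a, w1
Accessibility: w0Rw0, w0Rw1, w0Rw2, w0Rw3, w1Rw0, w1Rw1, w1Rw2, w1Rw3, w2Rw0, w2Rw1, w2Rw2, w2Rw3, w3Rw0, w3Rw1, w3Rw2, w3Rw3
Branch closes: a and not a both at w1.
Every branch closes (one shown): valid in S5.
S4-tableau for the negation not ((Dia ((a and not b) or a) implies Box Dia ((a and not b) or a)) or Box (a implies not a)):
1. not ((Dia ((a and not b) or a) implies Box Dia ((a and not b) or a)) or Box (a implies not a)), w0
2. not (Dia ((a and not b) or a) implies Box Dia ((a and not b) or a)), w0
3. not Box (a implies not a), w0
4. Dia ((a and not b) or a), w0
5. not Box Dia ((a and not b) or a), w0
6. not (a implies not a), w1
7. a, w1
8. (a and not b) or a, w2
9. a, w2
10. not Dia ((a and not b) or a), w3
11. not ((a and not b) or a), w3
12. not (a and not b), w3
13. not a, w3
14. b, w3
Accessibility: w0Rw0, w0Rw1, w0Rw2, w0Rw3, w1Rw1, w2Rw2, w3Rw3
Complete open branch: countermodel on an S4-frame, so not valid in S4, nor in K, T (the same frame is also a K-frame and a T-frame).

S5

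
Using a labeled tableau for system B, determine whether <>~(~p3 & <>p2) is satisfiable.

1. <>~(~p3 & <>p2), 0
2. ~(~p3 & <>p2), 1
3. ~<>p2, 1
4. ~p2, 0
5. ~p2, 1
Accessibility: 0R0, 0R1, 1R0, 1R1

Satisfiable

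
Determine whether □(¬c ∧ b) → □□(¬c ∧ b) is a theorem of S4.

Tableau for the negation ¬(□(¬c ∧ b) → □□(¬c ∧ b)):
1. ¬(□(¬c ∧ b) → □□(¬c ∧ b)), w0
2. □(¬c ∧ b), w0
3. ¬□□(¬c ∧ b), w0
4. ¬c ∧ b, w0
5. ¬c, w0
6. b, w0
7. ¬□(¬c ∧ b), w1
8. ¬c ∧ b, w1
9. ¬c, w1
10. b, w1
11. ¬(¬c ∧ b), w2
12. ¬c ∧ b, w2
13. ¬c, w2
14. b, w2
15. ¬b, w2
Accessibility: w0Rw0, w0Rw1, w0Rw2, w1Rw1, w1Rw2, w2Rw2
Branch closes: b and ¬b both at w2.
Every branch of the negation's tableau closes; the branch above is one of them.

Yes, valid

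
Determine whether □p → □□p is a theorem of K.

Invalid (countermodel exists)

Tableau for the negation ¬(□p → □□p):
1. ¬(□p → □□p), u
2. □p, u
3. ¬□□p, u
4. ¬□p, v
5. p, v
6. ¬p, w
Accessibility: uRv, vRw
The negation has an open branch (countermodel exists).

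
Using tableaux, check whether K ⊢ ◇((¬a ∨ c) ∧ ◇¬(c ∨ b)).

Tableau for the negation ¬◇((¬a ∨ c) ∧ ◇¬(c ∨ b)):
1. ¬◇((¬a ∨ c) ∧ ◇¬(c ∨ b)), w0
The negation has an open branch (countermodel exists).

Invalid (countermodel exists)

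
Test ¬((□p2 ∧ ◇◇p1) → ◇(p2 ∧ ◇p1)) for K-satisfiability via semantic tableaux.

1. ¬((□p2 ∧ ◇◇p1) → ◇(p2 ∧ ◇p1)), w0
2. □p2 ∧ ◇◇p1, w0
3. ¬◇(p2 ∧ ◇p1), w0
4. □p2, w0
5. ◇◇p1, w0
6. ◇p1, w1
7. ¬(p2 ∧ ◇p1), w1
8. p2, w1
9. ¬◇p1, w1
10. p1, w2
11. ¬p1, w2
Accessibility: w0Rw1, w1Rw2
Branch closes: p1 and ¬p1 both at w2.
Every branch closes; the branch above is one of them.

No, unsatisfiable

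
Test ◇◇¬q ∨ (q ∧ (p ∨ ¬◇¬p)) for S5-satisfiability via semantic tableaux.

Satisfiable

1. ◇◇¬q ∨ (q ∧ (p ∨ ¬◇¬p)), w0
2. q ∧ (p ∨ ¬◇¬p), w0
3. q, w0
4. p ∨ ¬◇¬p, w0
5. ¬◇¬p, w0
6. p, w0
Accessibility: w0Rw0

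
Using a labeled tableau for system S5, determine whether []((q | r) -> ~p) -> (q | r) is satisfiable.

Satisfiable (open branch found)

1. []((q | r) -> ~p) -> (q | r), 0
2. q | r, 0
3. r, 0
Accessibility: 0R0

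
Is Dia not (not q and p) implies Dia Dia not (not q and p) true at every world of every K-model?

Tableau for the negation not (Dia not (not q and p) implies Dia Dia not (not q and p)):
1. not (Dia not (not q and p) implies Dia Dia not (not q and p)), u
2. Dia not (not q and p), u
3. not Dia Dia not (not q and p), u
4. not (not q and p), v
5. not Dia not (not q and p), v
6. not p, v
Accessibility: uRv
The negation has an open branch (countermodel exists).

Invalid (countermodel exists)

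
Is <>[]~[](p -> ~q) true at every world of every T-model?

No, not valid

Tableau for the negation ~<>[]~[](p -> ~q):
1. ~<>[]~[](p -> ~q), u
2. ~[]~[](p -> ~q), u   [~<>-rule on 1 via uRu]
3. [](p -> ~q), v   [~[]-rule on 2: fresh world v, uRv]
4. ~[]~[](p -> ~q), v   [~<>-rule on 1 via uRv]
5. p -> ~q, v   [[]-rule on 3 via vRv]
6. ~q, v   [->-rule on 5 (branches; this branch)]
7. [](p -> ~q), w   [~[]-rule on 4: fresh world w, vRw]
8. p -> ~q, w   [[]-rule on 3 via vRw]
9. ~q, w   [->-rule on 8 (branches; this branch)]
Accessibility: uRu, uRv, vRv, vRw, wRw
The negation has an open branch (countermodel exists).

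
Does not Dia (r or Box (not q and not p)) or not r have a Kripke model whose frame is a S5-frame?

Yes, satisfiable

1. not Dia (r or Box (not q and not p)) or not r, 0
2. not r, 0   [or-rule on 1 (branches; this branch)]
Accessibility: 0R0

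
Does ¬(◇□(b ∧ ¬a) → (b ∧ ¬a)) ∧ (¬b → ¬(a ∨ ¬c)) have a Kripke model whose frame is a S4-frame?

1. ¬(◇□(b ∧ ¬a) → (b ∧ ¬a)) ∧ (¬b → ¬(a ∨ ¬c)), u
2. ¬(◇□(b ∧ ¬a) → (b ∧ ¬a)), u   [∧-rule on 1]
3. ¬b → ¬(a ∨ ¬c), u   [∧-rule on 1]
4. ◇□(b ∧ ¬a), u   [¬→-rule on 2]
5. ¬(b ∧ ¬a), u   [¬→-rule on 2]
6. ¬(a ∨ ¬c), u   [→-rule on 3 (branches; this branch)]
7. ¬a, u   [¬∨-rule on 6]
8. c, u   [¬∨-rule on 6]
9. ¬b, u   [¬∧-rule on 5 (branches; this branch)]
10. □(b ∧ ¬a), v   [◇-rule on 4: fresh world v, uRv]
11. b ∧ ¬a, v   [□-rule on 10 via vRv]
12. b, v   [∧-rule on 11]
13. ¬a, v   [∧-rule on 11]
Accessibility: uRu, uRv, vRv

Satisfiable (open branch found)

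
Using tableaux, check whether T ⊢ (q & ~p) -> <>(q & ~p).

Tableau for the negation ~((q & ~p) -> <>(q & ~p)):
1. ~((q & ~p) -> <>(q & ~p)), 0
2. q & ~p, 0
3. ~<>(q & ~p), 0
4. q, 0
5. ~p, 0
6. ~(q & ~p), 0
7. p, 0
Accessibility: 0R0
Branch closes: p and ~p both at 0.
Every branch of the negation's tableau closes; the branch above is one of them.

Yes, valid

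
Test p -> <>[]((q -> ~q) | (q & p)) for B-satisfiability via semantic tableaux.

1. p -> <>[]((q -> ~q) | (q & p)), 0
2. <>[]((q -> ~q) | (q & p)), 0
3. []((q -> ~q) | (q & p)), 1
4. (q -> ~q) | (q & p), 0
5. (q -> ~q) | (q & p), 1
6. q & p, 0
7. q, 0
8. p, 0
9. q & p, 1
10. q, 1
11. p, 1
Accessibility: 0R0, 0R1, 1R0, 1R1

Satisfiable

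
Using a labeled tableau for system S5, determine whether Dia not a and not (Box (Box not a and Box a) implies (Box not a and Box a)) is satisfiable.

1. Dia not a and not (Box (Box not a and Box a) implies (Box not a and Box a)), 0
2. Dia not a, 0
3. not (Box (Box not a and Box a) implies (Box not a and Box a)), 0
4. Box (Box not a and Box a), 0
5. not (Box not a and Box a), 0
6. Box not a and Box a, 0
7. Box not a, 0
8. Box a, 0
9. not a, 0
10. a, 0
Accessibility: 0R0
Branch closes: a and not a both at 0.
All branches of the tableau close; one closing branch shown above.

Unsatisfiable (every branch closes)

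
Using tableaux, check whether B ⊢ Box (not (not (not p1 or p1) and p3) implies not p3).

Invalid (countermodel exists)

Tableau for the negation not Box (not (not (not p1 or p1) and p3) implies not p3):
1. not Box (not (not (not p1 or p1) and p3) implies not p3), u
2. not (not (not (not p1 or p1) and p3) implies not p3), v
3. not (not (not p1 or p1) and p3), v
4. p3, v
5. not p1 or p1, v
6. p1, v
Accessibility: uRu, uRv, vRu, vRv
The negation has an open branch (countermodel exists).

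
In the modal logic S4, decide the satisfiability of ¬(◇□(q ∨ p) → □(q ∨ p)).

Yes, satisfiable

1. ¬(◇□(q ∨ p) → □(q ∨ p)), w0
2. ◇□(q ∨ p), w0   [¬→-rule on 1]
3. ¬□(q ∨ p), w0   [¬→-rule on 1]
4. □(q ∨ p), w1   [◇-rule on 2: fresh world w1, w0Rw1]
5. q ∨ p, w1   [□-rule on 4 via w1Rw1]
6. p, w1   [∨-rule on 5 (branches; this branch)]
7. ¬(q ∨ p), w2   [¬□-rule on 3: fresh world w2, w0Rw2]
8. ¬q, w2   [¬∨-rule on 7]
9. ¬p, w2   [¬∨-rule on 7]
Accessibility: w0Rw0, w0Rw1, w0Rw2, w1Rw1, w2Rw2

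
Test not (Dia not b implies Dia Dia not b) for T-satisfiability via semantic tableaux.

1. not (Dia not b implies Dia Dia not b), w0
2. Dia not b, w0
3. not Dia Dia not b, w0
4. not Dia not b, w0
5. b, w0
6. not b, w1
7. not Dia not b, w1
8. b, w1
Accessibility: w0Rw0, w0Rw1, w1Rw1
Branch closes: b and not b both at w1.
Every branch closes; the branch above is one of them.

No, unsatisfiable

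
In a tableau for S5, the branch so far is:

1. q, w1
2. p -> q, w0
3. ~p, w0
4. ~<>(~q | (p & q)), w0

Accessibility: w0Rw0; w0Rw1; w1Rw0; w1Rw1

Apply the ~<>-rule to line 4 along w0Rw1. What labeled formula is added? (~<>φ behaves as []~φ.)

~<>φ behaves as []~φ: propagate the negated body to each accessible world.

~(~q | (p & q)), w1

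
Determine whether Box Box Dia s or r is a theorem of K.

No, not valid

Tableau for the negation not (Box Box Dia s or r):
1. not (Box Box Dia s or r), 0
2. not Box Box Dia s, 0
3. not r, 0
4. not Box Dia s, 1
5. not Dia s, 2
Accessibility: 0R1, 1R2
The negation has an open branch (countermodel exists).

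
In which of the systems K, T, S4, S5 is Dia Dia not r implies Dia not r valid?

T-tableau for the negation not (Dia Dia not r implies Dia not r):
1. not (Dia Dia not r implies Dia not r), w0
2. Dia Dia not r, w0
3. not Dia not r, w0
4. r, w0
5. Dia not r, w1
6. r, w1
7. not r, w2
Accessibility: w0Rw0, w0Rw1, w1Rw1, w1Rw2, w2Rw2
Complete open branch: countermodel on a T-frame, so not valid in T, nor in K (the same frame is also a K-frame).
S4-tableau for the negation not (Dia Dia not r implies Dia not r):
1. not (Dia Dia not r implies Dia not r), w0
2. Dia Dia not r, w0
3. not Dia not r, w0
4. r, w0
5. Dia not r, w1
6. r, w1
7. not r, w2
8. r, w2
Accessibility: w0Rw0, w0Rw1, w0Rw2, w1Rw1, w1Rw2, w2Rw2
Branch closes: r and not r both at w2.
Every branch closes (one shown): valid in S4, hence also in S5 (every theorem of S4 is a theorem of S5).

S4, S5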